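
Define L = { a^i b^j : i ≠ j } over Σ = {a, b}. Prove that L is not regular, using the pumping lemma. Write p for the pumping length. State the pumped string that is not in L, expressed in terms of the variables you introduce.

a^{p+p!} b^{p+p!}

Assume L is regular. Let p be the pumping length given by the pumping lemma.
Choose w = a^p b^{p+p!}. Since p ≠ p+p!, w ∈ L; and |w| ≥ p.
Write w = xyz as guaranteed by the lemma, with |xy| ≤ p and y is nonempty.
Because |xy| ≤ p and w begins with p copies of a, we have y = a^k with 1 ≤ k ≤ p.
Since 1 ≤ k ≤ p, k divides p!; set t = 1 + p!/k. Then xy^t z has p + (p!/k)·k = p + p! copies of a. Now the a-count equals the b-count, so i ≠ j fails. So xy^t z = a^{p+p!} b^{p+p!} ∉ L.
Contradiction. Therefore L is not regular.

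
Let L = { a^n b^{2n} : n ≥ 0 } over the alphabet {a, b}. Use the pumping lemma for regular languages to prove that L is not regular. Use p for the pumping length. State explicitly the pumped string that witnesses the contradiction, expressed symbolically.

a^{p+k} b^{2p}

Suppose for contradiction that L is regular, and let p be the pumping length.
Choose w = a^p b^{2p}, which is in L with |w| = 3p ≥ p.
By the pumping lemma, w = xyz with |xy| ≤ p and |y| ≥ 1.
The first p characters of w are a's, so xy (and hence y) consists only of a's. Write y = a^k, 1 ≤ k ≤ p.
Pump with i = 2: xy^2z = a^{p+k} b^{2p}. For this to lie in L we would need 2p = 2(p+k), which forces k = 0. But k ≥ 1, so xy^2z ∉ L.
This contradicts the pumping lemma, so L is not regular.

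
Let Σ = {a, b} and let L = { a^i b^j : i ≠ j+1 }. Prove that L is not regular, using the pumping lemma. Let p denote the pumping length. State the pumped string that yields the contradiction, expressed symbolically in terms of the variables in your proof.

a^{p+p!} b^{p+p!-1}

Suppose for contradiction that L is regular, and let p be the pumping length.
Choose w = a^p b^{p+p!-1}. Since p ≠ (p+p!-1)+1 = p+p!, w ∈ L; and |w| ≥ p.
Write w = xyz as guaranteed by the lemma, with |xy| ≤ p and y is nonempty.
Because |xy| ≤ p and w begins with p copies of a, we have y = a^k with 1 ≤ k ≤ p.
Since 1 ≤ k ≤ p, k divides p!; set t = 1 + p!/k. Then xy^t z has p + (p!/k)·k = p + p! copies of a. Now the a-count is p+p! and (b-count)+1 = (p+p!-1)+1 = p+p!, so i ≠ j+1 fails. So xy^t z = a^{p+p!} b^{p+p!-1} ∉ L.
This is a contradiction; hence L is not regular.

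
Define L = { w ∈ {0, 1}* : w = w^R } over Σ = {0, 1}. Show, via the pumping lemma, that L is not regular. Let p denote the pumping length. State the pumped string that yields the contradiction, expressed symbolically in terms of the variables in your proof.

0^{p+k} 1 0^p

Toward a contradiction, assume L is regular with pumping length p.
Take w = 0^p 1 0^p, a palindrome of length 2p+1 ≥ p.
The pumping lemma gives a decomposition w = xyz where |xy| ≤ p and |y| > 0.
Since the first p symbols of w are all 0's and |xy| ≤ p, y lies entirely in the leading 0-block: y = 0^k for some k with 1 ≤ k ≤ p.
Pump with i = 2: xy^2z = 0^{p+k} 1 0^p. Its reverse is 0^p 1 0^{p+k}, which differs from xy^2z since k ≥ 1. So xy^2z is not a palindrome and xy^2z ∉ L.
Contradiction. Therefore L is not regular.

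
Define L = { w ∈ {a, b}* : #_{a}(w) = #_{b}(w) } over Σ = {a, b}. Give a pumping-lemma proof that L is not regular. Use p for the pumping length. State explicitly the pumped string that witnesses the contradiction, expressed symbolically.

a^{p+k} b^p

Assume L is regular; let p be its pumping constant.
Choose w = a^p b^p ∈ L with |w| = 2p ≥ p.
By the pumping lemma, w = xyz with |xy| ≤ p and |y| > 0.
The first p characters of w are a's, so xy (and hence y) consists only of a's. Write y = a^k, 1 ≤ k ≤ p.
Pump with i = 2: xy^2z = a^{p+k} b^p has p+k occurrences of a but only p of b. Since k ≥ 1 the counts differ, so xy^2z ∉ L.
Contradiction. Therefore L is not regular.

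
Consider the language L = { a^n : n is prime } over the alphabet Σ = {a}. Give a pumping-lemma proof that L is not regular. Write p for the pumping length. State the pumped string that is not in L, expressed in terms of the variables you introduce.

Toward a contradiction, assume L is regular with pumping length p.
Let q be a prime with q ≥ p+2 (infinitely many primes exist), and take w = a^q ∈ L with |w| = q ≥ p.
Write w = xyz as guaranteed by the lemma, with |xy| ≤ p and |y| > 0.
Then y = a^k for some k with 1 ≤ k ≤ p.
Since 1 ≤ k ≤ p, |xz| = q-k. Pump with i = q+1: |xy^{q+1}z| = (q-k)+(q+1)k = q+qk = q(1+k), which is composite (both factors ≥ 2). So xy^{q+1}z = a^{q(1+k)} ∉ L.
This contradicts the pumping lemma, so L is not regular.

a^{q(1+k)}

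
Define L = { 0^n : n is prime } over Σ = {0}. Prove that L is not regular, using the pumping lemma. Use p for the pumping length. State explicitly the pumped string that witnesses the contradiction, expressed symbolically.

Suppose for contradiction that L is regular, and let p be the pumping length.
Let q be a prime with q ≥ p+2 (infinitely many primes exist), and take w = 0^q ∈ L with |w| = q ≥ p.
The pumping lemma gives a decomposition w = xyz where |xy| ≤ p and |y| > 0.
Then y = 0^k for some k with 1 ≤ k ≤ p.
Since 1 ≤ k ≤ p, |xz| = q-k. Pump with i = q+1: |xy^{q+1}z| = (q-k)+(q+1)k = q+qk = q(1+k), which is composite (both factors ≥ 2). So xy^{q+1}z = 0^{q(1+k)} ∉ L.
This is a contradiction; hence L is not regular.

0^{q(1+k)}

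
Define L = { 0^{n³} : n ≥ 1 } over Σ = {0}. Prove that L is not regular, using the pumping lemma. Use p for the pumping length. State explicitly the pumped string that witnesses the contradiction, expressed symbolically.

0^{p³+k}

Toward a contradiction, assume L is regular with pumping length p.
Take w = 0^{p³} ∈ L with |w| = p³ ≥ p.
The pumping lemma gives a decomposition w = xyz where |xy| ≤ p and |y| ≥ 1.
Then y = 0^k for some k with 1 ≤ k ≤ p.
Pump with i = 2: xy^2z = 0^{p³+k}. Since 1 ≤ k ≤ p, p³ < p³+k ≤ p³+p < p³+3p²+3p+1 = (p+1)³, so p³+k is not a perfect cube. So xy^2z ∉ L.
Contradiction. Therefore L is not regular.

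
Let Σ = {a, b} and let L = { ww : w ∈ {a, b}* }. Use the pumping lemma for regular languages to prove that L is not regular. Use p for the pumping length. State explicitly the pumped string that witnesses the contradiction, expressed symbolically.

a^{p+k} b^p a^p b^p

Assume L is regular. Let p be the pumping length given by the pumping lemma.
Take w = a^p b^p a^p b^p = uu where u = a^pb^p; then w ∈ L and |w| = 4p ≥ p.
The pumping lemma gives a decomposition w = xyz where |xy| ≤ p and |y| > 0.
Because |xy| ≤ p and w begins with p copies of a, we have y = a^k with 1 ≤ k ≤ p.
Pump with i = 2: xy^2z = a^{p+k} b^p a^p b^p, of length 4p+k. Suppose this equals vv. The string starts with a and ends with b, so v does too; thus the boundary between the two copies of v is a b→a transition. There is exactly one such transition, at position 2p+k, so |v| = 2p+k and |vv| = 4p+2k ≠ 4p+k since k ≥ 1. So xy^2z ∉ L.
This is a contradiction; hence L is not regular.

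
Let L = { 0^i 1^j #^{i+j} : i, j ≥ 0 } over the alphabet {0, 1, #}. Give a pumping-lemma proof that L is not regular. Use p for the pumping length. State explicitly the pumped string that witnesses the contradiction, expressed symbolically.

0^{p+k} 1^p #^{2p}

Assume L is regular; let p be its pumping constant.
Take w = 0^p 1^p #^{2p} ∈ L (with i=j=p, i+j=2p), |w| = 4p ≥ p.
The pumping lemma gives a decomposition w = xyz where |xy| ≤ p and y is nonempty.
Since the first p symbols of w are all 0's and |xy| ≤ p, y lies entirely in the leading 0-block: y = 0^k for some k with 1 ≤ k ≤ p.
Consider xy^2z = 0^{p+k} 1^p #^{2p}. Now the 0- and 1-counts sum to 2p+k, but the #-count is 2p ≠ 2p+k. So xy^2z ∉ L.
This is a contradiction; hence L is not regular.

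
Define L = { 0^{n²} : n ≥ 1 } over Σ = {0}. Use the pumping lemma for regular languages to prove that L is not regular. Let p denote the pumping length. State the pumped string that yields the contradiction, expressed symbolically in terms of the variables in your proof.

0^{p²+k}

Toward a contradiction, assume L is regular with pumping length p.
Take w = 0^{p²} ∈ L with |w| = p² ≥ p.
By the pumping lemma, w = xyz with |xy| ≤ p and |y| ≥ 1.
Then y = 0^k for some k with 1 ≤ k ≤ p.
Pump with i = 2: xy^2z = 0^{p²+k}. Since 1 ≤ k ≤ p, p² < p²+k ≤ p²+p < (p+1)², so p²+k lies strictly between consecutive squares and is not a perfect square. So xy^2z ∉ L.
This is a contradiction; hence L is not regular.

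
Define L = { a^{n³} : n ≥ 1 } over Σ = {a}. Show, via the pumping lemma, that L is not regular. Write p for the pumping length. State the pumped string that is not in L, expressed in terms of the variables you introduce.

Toward a contradiction, assume L is regular with pumping length p.
Take w = a^{p³} ∈ L with |w| = p³ ≥ p.
Write w = xyz as guaranteed by the lemma, with |xy| ≤ p and |y| ≥ 1.
Then y = a^k for some k with 1 ≤ k ≤ p.
Pump with i = 2: xy^2z = a^{p³+k}. Since 1 ≤ k ≤ p, p³ < p³+k ≤ p³+p < p³+3p²+3p+1 = (p+1)³, so p³+k is not a perfect cube. So xy^2z ∉ L.
This contradicts the pumping lemma, so L is not regular.

a^{p³+k}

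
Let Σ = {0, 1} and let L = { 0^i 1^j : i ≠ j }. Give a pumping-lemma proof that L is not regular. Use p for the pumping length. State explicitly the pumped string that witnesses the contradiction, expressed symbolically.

0^{p+p!} 1^{p+p!}

Toward a contradiction, assume L is regular with pumping length p.
Choose w = 0^p 1^{p+p!}. Since p ≠ p+p!, w ∈ L; and |w| ≥ p.
The pumping lemma gives a decomposition w = xyz where |xy| ≤ p and y is nonempty.
Because |xy| ≤ p and w begins with p copies of 0, we have y = 0^k with 1 ≤ k ≤ p.
Since 1 ≤ k ≤ p, k divides p!; set t = 1 + p!/k. Then xy^t z has p + (p!/k)·k = p + p! copies of 0. Now the 0-count equals the 1-count, so i ≠ j fails. So xy^t z = 0^{p+p!} 1^{p+p!} ∉ L.
This contradicts the pumping lemma, so L is not regular.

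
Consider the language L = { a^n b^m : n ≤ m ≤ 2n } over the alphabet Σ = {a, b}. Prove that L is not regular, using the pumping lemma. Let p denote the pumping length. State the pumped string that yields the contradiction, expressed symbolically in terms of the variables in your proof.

Assume L is regular. Let p be the pumping length given by the pumping lemma.
Take w = a^p b^p ∈ L (since p ≤ p ≤ 2p), with |w| = 2p ≥ p.
The pumping lemma gives a decomposition w = xyz where |xy| ≤ p and |y| ≥ 1.
Since the first p symbols of w are all a's and |xy| ≤ p, y lies entirely in the leading a-block: y = a^k for some k with 1 ≤ k ≤ p.
Pump with i = 2: xy^2z = a^{p+k} b^p. Now n = p+k > p = m, so the condition n ≤ m fails. Thus xy^2z ∉ L.
This contradicts the pumping lemma, so L is not regular.

a^{p+k} b^p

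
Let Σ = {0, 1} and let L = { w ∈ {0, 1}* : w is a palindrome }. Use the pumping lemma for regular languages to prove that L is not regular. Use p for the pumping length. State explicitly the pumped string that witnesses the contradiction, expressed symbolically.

0^{p+k} 1 0^p

Assume L is regular. Let p be the pumping length given by the pumping lemma.
Take w = 0^p 1 0^p, a palindrome of length 2p+1 ≥ p.
Write w = xyz as guaranteed by the lemma, with |xy| ≤ p and y is nonempty.
Because |xy| ≤ p and w begins with p copies of 0, we have y = 0^k with 1 ≤ k ≤ p.
Pump with i = 2: xy^2z = 0^{p+k} 1 0^p. Its reverse is 0^p 1 0^{p+k}, which differs from xy^2z since k ≥ 1. So xy^2z is not a palindrome and xy^2z ∉ L.
This contradicts the pumping lemma, so L is not regular.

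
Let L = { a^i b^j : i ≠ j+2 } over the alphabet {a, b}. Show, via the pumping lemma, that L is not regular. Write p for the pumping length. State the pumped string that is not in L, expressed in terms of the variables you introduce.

a^{p+p!} b^{p+p!-2}

Suppose for contradiction that L is regular, and let p be the pumping length.
Choose w = a^p b^{p+p!-2}. Since p ≠ (p+p!-2)+2 = p+p!, w ∈ L; and |w| ≥ p.
Write w = xyz as guaranteed by the lemma, with |xy| ≤ p and |y| > 0.
Since the first p symbols of w are all a's and |xy| ≤ p, y lies entirely in the leading a-block: y = a^k for some k with 1 ≤ k ≤ p.
Since 1 ≤ k ≤ p, k divides p!; set t = 1 + p!/k. Then xy^t z has p + (p!/k)·k = p + p! copies of a. Now the a-count is p+p! and (b-count)+2 = (p+p!-2)+2 = p+p!, so i ≠ j+2 fails. So xy^t z = a^{p+p!} b^{p+p!-2} ∉ L.
This is a contradiction; hence L is not regular.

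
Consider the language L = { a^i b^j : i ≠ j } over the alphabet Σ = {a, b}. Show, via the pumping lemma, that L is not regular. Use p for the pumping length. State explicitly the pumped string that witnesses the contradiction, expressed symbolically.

Assume L is regular. Let p be the pumping length given by the pumping lemma.
Choose w = a^p b^{p+p!}. Since p ≠ p+p!, w ∈ L; and |w| ≥ p.
By the pumping lemma, w = xyz with |xy| ≤ p and |y| ≥ 1.
The first p characters of w are a's, so xy (and hence y) consists only of a's. Write y = a^k, 1 ≤ k ≤ p.
Since 1 ≤ k ≤ p, k divides p!; set t = 1 + p!/k. Then xy^t z has p + (p!/k)·k = p + p! copies of a. Now the a-count equals the b-count, so i ≠ j fails. So xy^t z = a^{p+p!} b^{p+p!} ∉ L.
This contradicts the pumping lemma, so L is not regular.

a^{p+p!} b^{p+p!}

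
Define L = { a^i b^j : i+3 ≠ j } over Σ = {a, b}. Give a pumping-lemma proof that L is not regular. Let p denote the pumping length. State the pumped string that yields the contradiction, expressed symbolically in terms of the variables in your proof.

a^{p+p!} b^{p+p!+3}

Toward a contradiction, assume L is regular with pumping length p.
Choose w = a^p b^{p+p!+3}. Since p ≠ (p+p!+3)-3 = p+p!, w ∈ L; and |w| ≥ p.
The pumping lemma gives a decomposition w = xyz where |xy| ≤ p and |y| > 0.
Since the first p symbols of w are all a's and |xy| ≤ p, y lies entirely in the leading a-block: y = a^k for some k with 1 ≤ k ≤ p.
Since 1 ≤ k ≤ p, k divides p!; set t = 1 + p!/k. Then xy^t z has p + (p!/k)·k = p + p! copies of a. Now the a-count is p+p! and (b-count)-3 = (p+p!+3)-3 = p+p!, so i+3 ≠ j fails. So xy^t z = a^{p+p!} b^{p+p!+3} ∉ L.
This contradicts the pumping lemma, so L is not regular.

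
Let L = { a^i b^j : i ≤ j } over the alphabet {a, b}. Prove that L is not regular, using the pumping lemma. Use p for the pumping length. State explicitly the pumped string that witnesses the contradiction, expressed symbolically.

Toward a contradiction, assume L is regular with pumping length p.
Choose w = a^p b^p ∈ L, with |w| = 2p ≥ p.
By the pumping lemma, w = xyz with |xy| ≤ p and |y| ≥ 1.
Because |xy| ≤ p and w begins with p copies of a, we have y = a^k with 1 ≤ k ≤ p.
Consider xy^2z = a^{p+k} b^p. Since k ≥ 1, the a-count p+k exceeds the b-count p, so i ≤ j fails; thus xy^2z ∉ L.
Contradiction. Therefore L is not regular.

a^{p+k} b^p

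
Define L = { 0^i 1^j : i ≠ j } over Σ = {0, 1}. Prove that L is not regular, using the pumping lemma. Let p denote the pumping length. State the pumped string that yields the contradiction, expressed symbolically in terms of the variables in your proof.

Assume L is regular. Let p be the pumping length given by the pumping lemma.
Choose w = 0^p 1^{p+p!}. Since p ≠ p+p!, w ∈ L; and |w| ≥ p.
By the pumping lemma, w = xyz with |xy| ≤ p and y is nonempty.
Because |xy| ≤ p and w begins with p copies of 0, we have y = 0^k with 1 ≤ k ≤ p.
Since 1 ≤ k ≤ p, k divides p!; set t = 1 + p!/k. Then xy^t z has p + (p!/k)·k = p + p! copies of 0. Now the 0-count equals the 1-count, so i ≠ j fails. So xy^t z = 0^{p+p!} 1^{p+p!} ∉ L.
This contradicts the pumping lemma, so L is not regular.

0^{p+p!} 1^{p+p!}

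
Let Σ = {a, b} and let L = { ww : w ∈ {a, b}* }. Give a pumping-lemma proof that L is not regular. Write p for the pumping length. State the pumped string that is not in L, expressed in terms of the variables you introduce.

Assume L is regular; let p be its pumping constant.
Take w = a^p b^p a^p b^p = uu where u = a^pb^p; then w ∈ L and |w| = 4p ≥ p.
By the pumping lemma, w = xyz with |xy| ≤ p and |y| > 0.
Since the first p symbols of w are all a's and |xy| ≤ p, y lies entirely in the leading a-block: y = a^k for some k with 1 ≤ k ≤ p.
Pump with i = 2: xy^2z = a^{p+k} b^p a^p b^p, of length 4p+k. Suppose this equals vv. The string starts with a and ends with b, so v does too; thus the boundary between the two copies of v is a b→a transition. There is exactly one such transition, at position 2p+k, so |v| = 2p+k and |vv| = 4p+2k ≠ 4p+k since k ≥ 1. So xy^2z ∉ L.
This is a contradiction; hence L is not regular.

a^{p+k} b^p a^p b^p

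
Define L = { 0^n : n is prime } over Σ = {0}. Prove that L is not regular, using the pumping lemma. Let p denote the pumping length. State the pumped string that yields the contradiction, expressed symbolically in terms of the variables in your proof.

0^{q(1+k)}

Assume L is regular; let p be its pumping constant.
Let q be a prime with q ≥ p+2 (infinitely many primes exist), and take w = 0^q ∈ L with |w| = q ≥ p.
The pumping lemma gives a decomposition w = xyz where |xy| ≤ p and |y| ≥ 1.
Then y = 0^k for some k with 1 ≤ k ≤ p.
Since 1 ≤ k ≤ p, |xz| = q-k. Pump with i = q+1: |xy^{q+1}z| = (q-k)+(q+1)k = q+qk = q(1+k), which is composite (both factors ≥ 2). So xy^{q+1}z = 0^{q(1+k)} ∉ L.
This contradicts the pumping lemma, so L is not regular.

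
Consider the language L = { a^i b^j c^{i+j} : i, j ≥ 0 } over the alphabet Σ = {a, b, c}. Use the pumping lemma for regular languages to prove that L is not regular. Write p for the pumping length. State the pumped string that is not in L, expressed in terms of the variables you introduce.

a^{p+k} b^p c^{2p}

Assume L is regular. Let p be the pumping length given by the pumping lemma.
Take w = a^p b^p c^{2p} ∈ L (with i=j=p, i+j=2p), |w| = 4p ≥ p.
The pumping lemma gives a decomposition w = xyz where |xy| ≤ p and |y| ≥ 1.
The first p characters of w are a's, so xy (and hence y) consists only of a's. Write y = a^k, 1 ≤ k ≤ p.
Consider xy^2z = a^{p+k} b^p c^{2p}. Now the a- and b-counts sum to 2p+k, but the c-count is 2p ≠ 2p+k. So xy^2z ∉ L.
This contradicts the pumping lemma, so L is not regular.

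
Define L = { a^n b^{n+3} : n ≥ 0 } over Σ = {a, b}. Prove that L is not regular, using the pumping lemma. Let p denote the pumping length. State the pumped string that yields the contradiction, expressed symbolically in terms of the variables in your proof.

a^{p+k} b^{p+3}

Assume L is regular; let p be its pumping constant.
Choose w = a^p b^{p+3}, which is in L with |w| = 2p+3 ≥ p.
Write w = xyz as guaranteed by the lemma, with |xy| ≤ p and |y| > 0.
Because |xy| ≤ p and w begins with p copies of a, we have y = a^k with 1 ≤ k ≤ p.
Pump with i = 2: xy^2z = a^{p+k} b^{p+3}. For this to lie in L we would need p+3 = (p+k)+3, which forces k = 0. But k ≥ 1, so xy^2z ∉ L.
This is a contradiction; hence L is not regular.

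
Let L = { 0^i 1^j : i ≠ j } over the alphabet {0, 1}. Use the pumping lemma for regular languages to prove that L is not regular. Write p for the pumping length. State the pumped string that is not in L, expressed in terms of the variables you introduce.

0^{p+p!} 1^{p+p!}

Suppose for contradiction that L is regular, and let p be the pumping length.
Choose w = 0^p 1^{p+p!}. Since p ≠ p+p!, w ∈ L; and |w| ≥ p.
By the pumping lemma, w = xyz with |xy| ≤ p and y is nonempty.
The first p characters of w are 0's, so xy (and hence y) consists only of 0's. Write y = 0^k, 1 ≤ k ≤ p.
Since 1 ≤ k ≤ p, k divides p!; set t = 1 + p!/k. Then xy^t z has p + (p!/k)·k = p + p! copies of 0. Now the 0-count equals the 1-count, so i ≠ j fails. So xy^t z = 0^{p+p!} 1^{p+p!} ∉ L.
Contradiction. Therefore L is not regular.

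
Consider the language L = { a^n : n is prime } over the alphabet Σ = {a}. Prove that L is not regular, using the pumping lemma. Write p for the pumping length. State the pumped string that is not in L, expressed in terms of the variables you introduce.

Suppose for contradiction that L is regular, and let p be the pumping length.
Let q be a prime with q ≥ p+2 (infinitely many primes exist), and take w = a^q ∈ L with |w| = q ≥ p.
Write w = xyz as guaranteed by the lemma, with |xy| ≤ p and y is nonempty.
Then y = a^k for some k with 1 ≤ k ≤ p.
Since 1 ≤ k ≤ p, |xz| = q-k. Pump with i = q+1: |xy^{q+1}z| = (q-k)+(q+1)k = q+qk = q(1+k), which is composite (both factors ≥ 2). So xy^{q+1}z = a^{q(1+k)} ∉ L.
Contradiction. Therefore L is not regular.

a^{q(1+k)}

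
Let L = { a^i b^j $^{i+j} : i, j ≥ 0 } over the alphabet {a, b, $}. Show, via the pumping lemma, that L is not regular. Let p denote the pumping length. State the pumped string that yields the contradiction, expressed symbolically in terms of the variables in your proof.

a^{p+k} b^p $^{2p}

Assume L is regular; let p be its pumping constant.
Take w = a^p b^p $^{2p} ∈ L (with i=j=p, i+j=2p), |w| = 4p ≥ p.
The pumping lemma gives a decomposition w = xyz where |xy| ≤ p and |y| > 0.
Because |xy| ≤ p and w begins with p copies of a, we have y = a^k with 1 ≤ k ≤ p.
Consider xy^2z = a^{p+k} b^p $^{2p}. Now the a- and b-counts sum to 2p+k, but the $-count is 2p ≠ 2p+k. So xy^2z ∉ L.
This is a contradiction; hence L is not regular.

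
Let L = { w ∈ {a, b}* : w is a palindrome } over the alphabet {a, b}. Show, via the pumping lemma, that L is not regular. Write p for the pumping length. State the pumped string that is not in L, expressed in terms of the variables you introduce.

a^{p+k} b a^p

Assume L is regular. Let p be the pumping length given by the pumping lemma.
Take w = a^p b a^p, a palindrome of length 2p+1 ≥ p.
By the pumping lemma, w = xyz with |xy| ≤ p and |y| > 0.
Because |xy| ≤ p and w begins with p copies of a, we have y = a^k with 1 ≤ k ≤ p.
Pump with i = 2: xy^2z = a^{p+k} b a^p. Its reverse is a^p b a^{p+k}, which differs from xy^2z since k ≥ 1. So xy^2z is not a palindrome and xy^2z ∉ L.
This contradicts the pumping lemma, so L is not regular.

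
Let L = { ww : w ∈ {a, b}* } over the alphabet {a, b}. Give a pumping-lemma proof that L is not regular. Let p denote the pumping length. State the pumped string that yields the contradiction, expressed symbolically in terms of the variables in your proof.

a^{p+k} b^p a^p b^p

Suppose for contradiction that L is regular, and let p be the pumping length.
Take w = a^p b^p a^p b^p = uu where u = a^pb^p; then w ∈ L and |w| = 4p ≥ p.
The pumping lemma gives a decomposition w = xyz where |xy| ≤ p and |y| > 0.
Since the first p symbols of w are all a's and |xy| ≤ p, y lies entirely in the leading a-block: y = a^k for some k with 1 ≤ k ≤ p.
Pump with i = 2: xy^2z = a^{p+k} b^p a^p b^p, of length 4p+k. Suppose this equals vv. The string starts with a and ends with b, so v does too; thus the boundary between the two copies of v is a b→a transition. There is exactly one such transition, at position 2p+k, so |v| = 2p+k and |vv| = 4p+2k ≠ 4p+k since k ≥ 1. So xy^2z ∉ L.
This contradicts the pumping lemma, so L is not regular.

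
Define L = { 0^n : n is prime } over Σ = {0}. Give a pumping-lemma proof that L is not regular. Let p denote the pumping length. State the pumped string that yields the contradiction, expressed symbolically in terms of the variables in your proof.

Suppose for contradiction that L is regular, and let p be the pumping length.
Let q be a prime with q ≥ p+2 (infinitely many primes exist), and take w = 0^q ∈ L with |w| = q ≥ p.
By the pumping lemma, w = xyz with |xy| ≤ p and |y| > 0.
Then y = 0^k for some k with 1 ≤ k ≤ p.
Since 1 ≤ k ≤ p, |xz| = q-k. Pump with i = q+1: |xy^{q+1}z| = (q-k)+(q+1)k = q+qk = q(1+k), which is composite (both factors ≥ 2). So xy^{q+1}z = 0^{q(1+k)} ∉ L.
This contradicts the pumping lemma, so L is not regular.

0^{q(1+k)}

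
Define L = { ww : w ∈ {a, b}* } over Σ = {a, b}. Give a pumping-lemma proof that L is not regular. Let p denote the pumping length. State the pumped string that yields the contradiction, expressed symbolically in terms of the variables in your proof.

a^{p+k} b^p a^p b^p

Toward a contradiction, assume L is regular with pumping length p.
Take w = a^p b^p a^p b^p = uu where u = a^pb^p; then w ∈ L and |w| = 4p ≥ p.
Write w = xyz as guaranteed by the lemma, with |xy| ≤ p and |y| > 0.
Since the first p symbols of w are all a's and |xy| ≤ p, y lies entirely in the leading a-block: y = a^k for some k with 1 ≤ k ≤ p.
Pump with i = 2: xy^2z = a^{p+k} b^p a^p b^p, of length 4p+k. Suppose this equals vv. The string starts with a and ends with b, so v does too; thus the boundary between the two copies of v is a b→a transition. There is exactly one such transition, at position 2p+k, so |v| = 2p+k and |vv| = 4p+2k ≠ 4p+k since k ≥ 1. So xy^2z ∉ L.
This contradicts the pumping lemma, so L is not regular.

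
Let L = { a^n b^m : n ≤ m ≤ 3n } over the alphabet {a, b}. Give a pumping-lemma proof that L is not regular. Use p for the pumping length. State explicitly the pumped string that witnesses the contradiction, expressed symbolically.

Suppose for contradiction that L is regular, and let p be the pumping length.
Take w = a^p b^p ∈ L (since p ≤ p ≤ 3p), with |w| = 2p ≥ p.
Write w = xyz as guaranteed by the lemma, with |xy| ≤ p and y is nonempty.
Because |xy| ≤ p and w begins with p copies of a, we have y = a^k with 1 ≤ k ≤ p.
Pump with i = 2: xy^2z = a^{p+k} b^p. Now n = p+k > p = m, so the condition n ≤ m fails. Thus xy^2z ∉ L.
This contradicts the pumping lemma, so L is not regular.

a^{p+k} b^p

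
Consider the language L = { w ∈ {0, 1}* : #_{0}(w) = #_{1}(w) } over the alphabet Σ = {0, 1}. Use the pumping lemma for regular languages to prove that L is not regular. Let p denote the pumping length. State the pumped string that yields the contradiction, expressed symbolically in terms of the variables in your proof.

0^{p+k} 1^p

Suppose for contradiction that L is regular, and let p be the pumping length.
Choose w = 0^p 1^p ∈ L with |w| = 2p ≥ p.
The pumping lemma gives a decomposition w = xyz where |xy| ≤ p and |y| > 0.
The first p characters of w are 0's, so xy (and hence y) consists only of 0's. Write y = 0^k, 1 ≤ k ≤ p.
Pump with i = 2: xy^2z = 0^{p+k} 1^p has p+k occurrences of 0 but only p of 1. Since k ≥ 1 the counts differ, so xy^2z ∉ L.
Contradiction. Therefore L is not regular.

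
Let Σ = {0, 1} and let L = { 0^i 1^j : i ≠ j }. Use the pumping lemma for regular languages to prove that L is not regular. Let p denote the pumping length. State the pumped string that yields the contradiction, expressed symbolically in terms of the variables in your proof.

0^{p+p!} 1^{p+p!}

Assume L is regular. Let p be the pumping length given by the pumping lemma.
Choose w = 0^p 1^{p+p!}. Since p ≠ p+p!, w ∈ L; and |w| ≥ p.
The pumping lemma gives a decomposition w = xyz where |xy| ≤ p and y is nonempty.
The first p characters of w are 0's, so xy (and hence y) consists only of 0's. Write y = 0^k, 1 ≤ k ≤ p.
Since 1 ≤ k ≤ p, k divides p!; set t = 1 + p!/k. Then xy^t z has p + (p!/k)·k = p + p! copies of 0. Now the 0-count equals the 1-count, so i ≠ j fails. So xy^t z = 0^{p+p!} 1^{p+p!} ∉ L.
This is a contradiction; hence L is not regular.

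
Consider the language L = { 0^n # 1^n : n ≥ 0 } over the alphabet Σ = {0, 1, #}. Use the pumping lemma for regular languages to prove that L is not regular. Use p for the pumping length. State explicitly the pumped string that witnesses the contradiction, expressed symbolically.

0^{p+k} # 1^p

Assume L is regular. Let p be the pumping length given by the pumping lemma.
Take w = 0^p # 1^p ∈ L with |w| = 2p+1 ≥ p.
The pumping lemma gives a decomposition w = xyz where |xy| ≤ p and |y| > 0.
Because |xy| ≤ p and w begins with p copies of 0, we have y = 0^k with 1 ≤ k ≤ p.
Pump with i = 2: xy^2z = 0^{p+k} # 1^p, which would require p+k = p. But k ≥ 1, so xy^2z ∉ L.
This is a contradiction; hence L is not regular.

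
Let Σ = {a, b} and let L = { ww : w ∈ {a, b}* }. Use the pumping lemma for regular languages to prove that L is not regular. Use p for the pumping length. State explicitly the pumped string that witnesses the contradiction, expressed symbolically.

a^{p+k} b^p a^p b^p

Assume L is regular; let p be its pumping constant.
Take w = a^p b^p a^p b^p = uu where u = a^pb^p; then w ∈ L and |w| = 4p ≥ p.
By the pumping lemma, w = xyz with |xy| ≤ p and |y| > 0.
Because |xy| ≤ p and w begins with p copies of a, we have y = a^k with 1 ≤ k ≤ p.
Pump with i = 2: xy^2z = a^{p+k} b^p a^p b^p, of length 4p+k. Suppose this equals vv. The string starts with a and ends with b, so v does too; thus the boundary between the two copies of v is a b→a transition. There is exactly one such transition, at position 2p+k, so |v| = 2p+k and |vv| = 4p+2k ≠ 4p+k since k ≥ 1. So xy^2z ∉ L.
This is a contradiction; hence L is not regular.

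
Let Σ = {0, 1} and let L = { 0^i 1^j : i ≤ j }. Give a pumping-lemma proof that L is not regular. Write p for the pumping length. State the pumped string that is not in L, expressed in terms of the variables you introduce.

Suppose for contradiction that L is regular, and let p be the pumping length.
Choose w = 0^p 1^p ∈ L, with |w| = 2p ≥ p.
By the pumping lemma, w = xyz with |xy| ≤ p and |y| ≥ 1.
The first p characters of w are 0's, so xy (and hence y) consists only of 0's. Write y = 0^k, 1 ≤ k ≤ p.
Consider xy^2z = 0^{p+k} 1^p. Since k ≥ 1, the 0-count p+k exceeds the 1-count p, so i ≤ j fails; thus xy^2z ∉ L.
Contradiction. Therefore L is not regular.

0^{p+k} 1^p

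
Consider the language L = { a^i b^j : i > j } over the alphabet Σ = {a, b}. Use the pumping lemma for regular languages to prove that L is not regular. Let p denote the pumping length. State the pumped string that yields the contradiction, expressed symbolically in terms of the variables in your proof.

Toward a contradiction, assume L is regular with pumping length p.
Choose w = a^{p+1} b^p ∈ L, with |w| = 2p+1 ≥ p.
Write w = xyz as guaranteed by the lemma, with |xy| ≤ p and |y| ≥ 1.
The first p characters of w are a's, so xy (and hence y) consists only of a's. Write y = a^k, 1 ≤ k ≤ p.
Consider xy^0z = xz = a^{p+1-k} b^p. Since k ≥ 1, the a-count p+1-k is at most p, so i > j fails; thus xz ∉ L.
This is a contradiction; hence L is not regular.

a^{p+1-k} b^p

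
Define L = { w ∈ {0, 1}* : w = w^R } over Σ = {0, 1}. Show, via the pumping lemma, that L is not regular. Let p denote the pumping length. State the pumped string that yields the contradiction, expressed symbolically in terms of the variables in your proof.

0^{p+k} 1 0^p

Assume L is regular. Let p be the pumping length given by the pumping lemma.
Take w = 0^p 1 0^p, a palindrome of length 2p+1 ≥ p.
Write w = xyz as guaranteed by the lemma, with |xy| ≤ p and |y| ≥ 1.
The first p characters of w are 0's, so xy (and hence y) consists only of 0's. Write y = 0^k, 1 ≤ k ≤ p.
Pump with i = 2: xy^2z = 0^{p+k} 1 0^p. Its reverse is 0^p 1 0^{p+k}, which differs from xy^2z since k ≥ 1. So xy^2z is not a palindrome and xy^2z ∉ L.
Contradiction. Therefore L is not regular.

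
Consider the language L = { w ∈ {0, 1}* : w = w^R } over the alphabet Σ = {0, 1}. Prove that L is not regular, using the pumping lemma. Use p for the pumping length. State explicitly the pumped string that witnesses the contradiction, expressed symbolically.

0^{p+k} 1 0^p

Suppose for contradiction that L is regular, and let p be the pumping length.
Take w = 0^p 1 0^p, a palindrome of length 2p+1 ≥ p.
The pumping lemma gives a decomposition w = xyz where |xy| ≤ p and y is nonempty.
Because |xy| ≤ p and w begins with p copies of 0, we have y = 0^k with 1 ≤ k ≤ p.
Pump with i = 2: xy^2z = 0^{p+k} 1 0^p. Its reverse is 0^p 1 0^{p+k}, which differs from xy^2z since k ≥ 1. So xy^2z is not a palindrome and xy^2z ∉ L.
This is a contradiction; hence L is not regular.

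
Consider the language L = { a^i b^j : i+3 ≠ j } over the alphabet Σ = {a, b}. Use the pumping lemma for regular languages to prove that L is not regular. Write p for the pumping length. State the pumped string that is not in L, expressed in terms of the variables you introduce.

a^{p+p!} b^{p+p!+3}

Assume L is regular. Let p be the pumping length given by the pumping lemma.
Choose w = a^p b^{p+p!+3}. Since p ≠ (p+p!+3)-3 = p+p!, w ∈ L; and |w| ≥ p.
The pumping lemma gives a decomposition w = xyz where |xy| ≤ p and |y| > 0.
The first p characters of w are a's, so xy (and hence y) consists only of a's. Write y = a^k, 1 ≤ k ≤ p.
Since 1 ≤ k ≤ p, k divides p!; set t = 1 + p!/k. Then xy^t z has p + (p!/k)·k = p + p! copies of a. Now the a-count is p+p! and (b-count)-3 = (p+p!+3)-3 = p+p!, so i+3 ≠ j fails. So xy^t z = a^{p+p!} b^{p+p!+3} ∉ L.
Contradiction. Therefore L is not regular.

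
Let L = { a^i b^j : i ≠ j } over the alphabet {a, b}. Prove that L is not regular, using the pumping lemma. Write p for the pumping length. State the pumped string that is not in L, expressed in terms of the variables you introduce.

a^{p+p!} b^{p+p!}

Toward a contradiction, assume L is regular with pumping length p.
Choose w = a^p b^{p+p!}. Since p ≠ p+p!, w ∈ L; and |w| ≥ p.
Write w = xyz as guaranteed by the lemma, with |xy| ≤ p and |y| > 0.
Since the first p symbols of w are all a's and |xy| ≤ p, y lies entirely in the leading a-block: y = a^k for some k with 1 ≤ k ≤ p.
Since 1 ≤ k ≤ p, k divides p!; set t = 1 + p!/k. Then xy^t z has p + (p!/k)·k = p + p! copies of a. Now the a-count equals the b-count, so i ≠ j fails. So xy^t z = a^{p+p!} b^{p+p!} ∉ L.
This contradicts the pumping lemma, so L is not regular.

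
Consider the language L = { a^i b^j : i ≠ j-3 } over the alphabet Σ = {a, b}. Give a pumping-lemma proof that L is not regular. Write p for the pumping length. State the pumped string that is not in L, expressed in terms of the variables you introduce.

Assume L is regular. Let p be the pumping length given by the pumping lemma.
Choose w = a^p b^{p+p!+3}. Since p ≠ (p+p!+3)-3 = p+p!, w ∈ L; and |w| ≥ p.
The pumping lemma gives a decomposition w = xyz where |xy| ≤ p and y is nonempty.
The first p characters of w are a's, so xy (and hence y) consists only of a's. Write y = a^k, 1 ≤ k ≤ p.
Since 1 ≤ k ≤ p, k divides p!; set t = 1 + p!/k. Then xy^t z has p + (p!/k)·k = p + p! copies of a. Now the a-count is p+p! and (b-count)-3 = (p+p!+3)-3 = p+p!, so i ≠ j-3 fails. So xy^t z = a^{p+p!} b^{p+p!+3} ∉ L.
This contradicts the pumping lemma, so L is not regular.

a^{p+p!} b^{p+p!+3}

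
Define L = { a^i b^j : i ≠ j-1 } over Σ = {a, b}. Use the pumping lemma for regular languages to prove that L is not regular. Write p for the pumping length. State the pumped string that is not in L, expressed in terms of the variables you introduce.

a^{p+p!} b^{p+p!+1}

Assume L is regular. Let p be the pumping length given by the pumping lemma.
Choose w = a^p b^{p+p!+1}. Since p ≠ (p+p!+1)-1 = p+p!, w ∈ L; and |w| ≥ p.
The pumping lemma gives a decomposition w = xyz where |xy| ≤ p and y is nonempty.
Since the first p symbols of w are all a's and |xy| ≤ p, y lies entirely in the leading a-block: y = a^k for some k with 1 ≤ k ≤ p.
Since 1 ≤ k ≤ p, k divides p!; set t = 1 + p!/k. Then xy^t z has p + (p!/k)·k = p + p! copies of a. Now the a-count is p+p! and (b-count)-1 = (p+p!+1)-1 = p+p!, so i ≠ j-1 fails. So xy^t z = a^{p+p!} b^{p+p!+1} ∉ L.
This contradicts the pumping lemma, so L is not regular.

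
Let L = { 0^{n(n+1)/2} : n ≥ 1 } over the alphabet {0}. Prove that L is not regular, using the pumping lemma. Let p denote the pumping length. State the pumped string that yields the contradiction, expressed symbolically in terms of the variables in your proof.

0^{p(p+1)/2+k}

Suppose for contradiction that L is regular, and let p be the pumping length.
Take w = 0^{p(p+1)/2} ∈ L with |w| = p(p+1)/2 ≥ p.
The pumping lemma gives a decomposition w = xyz where |xy| ≤ p and |y| ≥ 1.
Then y = 0^k for some k with 1 ≤ k ≤ p.
Pump with i = 2: xy^2z = 0^{p(p+1)/2+k}. Since 1 ≤ k ≤ p, p(p+1)/2 < p(p+1)/2+k ≤ p(p+1)/2+p < (p+1)(p+2)/2, so p(p+1)/2+k is strictly between consecutive triangular numbers. So xy^2z ∉ L.
Contradiction. Therefore L is not regular.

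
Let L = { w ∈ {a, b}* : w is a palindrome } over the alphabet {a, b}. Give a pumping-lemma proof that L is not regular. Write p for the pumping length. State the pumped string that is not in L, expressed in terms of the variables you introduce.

a^{p+k} b a^p

Toward a contradiction, assume L is regular with pumping length p.
Take w = a^p b a^p, a palindrome of length 2p+1 ≥ p.
The pumping lemma gives a decomposition w = xyz where |xy| ≤ p and y is nonempty.
The first p characters of w are a's, so xy (and hence y) consists only of a's. Write y = a^k, 1 ≤ k ≤ p.
Pump with i = 2: xy^2z = a^{p+k} b a^p. Its reverse is a^p b a^{p+k}, which differs from xy^2z since k ≥ 1. So xy^2z is not a palindrome and xy^2z ∉ L.
This contradicts the pumping lemma, so L is not regular.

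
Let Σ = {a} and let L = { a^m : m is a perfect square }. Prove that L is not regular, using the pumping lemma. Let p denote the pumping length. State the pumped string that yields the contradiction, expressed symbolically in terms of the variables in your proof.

a^{p²+k}

Assume L is regular; let p be its pumping constant.
Take w = a^{p²} ∈ L with |w| = p² ≥ p.
The pumping lemma gives a decomposition w = xyz where |xy| ≤ p and |y| ≥ 1.
Then y = a^k for some k with 1 ≤ k ≤ p.
Pump with i = 2: xy^2z = a^{p²+k}. Since 1 ≤ k ≤ p, p² < p²+k ≤ p²+p < (p+1)², so p²+k lies strictly between consecutive squares and is not a perfect square. So xy^2z ∉ L.
This is a contradiction; hence L is not regular.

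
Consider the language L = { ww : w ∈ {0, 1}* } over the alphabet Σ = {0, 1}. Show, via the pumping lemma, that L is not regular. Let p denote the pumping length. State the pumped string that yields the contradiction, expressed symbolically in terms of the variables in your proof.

Assume L is regular. Let p be the pumping length given by the pumping lemma.
Take w = 0^p 1^p 0^p 1^p = uu where u = 0^p1^p; then w ∈ L and |w| = 4p ≥ p.
By the pumping lemma, w = xyz with |xy| ≤ p and |y| > 0.
Because |xy| ≤ p and w begins with p copies of 0, we have y = 0^k with 1 ≤ k ≤ p.
Pump with i = 2: xy^2z = 0^{p+k} 1^p 0^p 1^p, of length 4p+k. Suppose this equals vv. The string starts with 0 and ends with 1, so v does too; thus the boundary between the two copies of v is a 1→0 transition. There is exactly one such transition, at position 2p+k, so |v| = 2p+k and |vv| = 4p+2k ≠ 4p+k since k ≥ 1. So xy^2z ∉ L.
This contradicts the pumping lemma, so L is not regular.

0^{p+k} 1^p 0^p 1^p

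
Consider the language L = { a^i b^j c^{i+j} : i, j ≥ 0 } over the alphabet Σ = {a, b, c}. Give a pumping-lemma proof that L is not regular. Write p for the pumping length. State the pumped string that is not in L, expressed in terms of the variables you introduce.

a^{p+k} b^p c^{2p}

Suppose for contradiction that L is regular, and let p be the pumping length.
Take w = a^p b^p c^{2p} ∈ L (with i=j=p, i+j=2p), |w| = 4p ≥ p.
Write w = xyz as guaranteed by the lemma, with |xy| ≤ p and y is nonempty.
Since the first p symbols of w are all a's and |xy| ≤ p, y lies entirely in the leading a-block: y = a^k for some k with 1 ≤ k ≤ p.
Consider xy^2z = a^{p+k} b^p c^{2p}. Now the a- and b-counts sum to 2p+k, but the c-count is 2p ≠ 2p+k. So xy^2z ∉ L.
Contradiction. Therefore L is not regular.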